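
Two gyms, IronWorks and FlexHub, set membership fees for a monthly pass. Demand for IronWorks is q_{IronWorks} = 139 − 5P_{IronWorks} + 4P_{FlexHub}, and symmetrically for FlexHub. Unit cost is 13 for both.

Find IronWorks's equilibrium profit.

2205

IronWorks's profit: π = (P_{IronWorks} − 13)(139 − 5P_{IronWorks} + 4P_{FlexHub}).
∂π/∂P_{IronWorks} = 204 − 10P_{IronWorks} + 4P_{FlexHub} = 0 ⇒ P_{IronWorks} = 20.4 + 0.4P_{FlexHub}.
By symmetry P_{FlexHub} = P_{IronWorks}; substituting into the reaction function, 0.6P_{IronWorks} = 20.4 and P_{IronWorks} = 34.
q_{IronWorks} = 139 − 5·34 + 4·34 = 105.
Profit = (34 − 13)·105 = 2205.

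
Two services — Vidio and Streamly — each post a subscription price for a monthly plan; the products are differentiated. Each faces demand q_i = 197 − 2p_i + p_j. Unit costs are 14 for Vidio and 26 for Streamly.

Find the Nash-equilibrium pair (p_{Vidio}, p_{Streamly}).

Vidio's profit: π = (p_{Vidio} − 14)(197 − 2p_{Vidio} + p_{Streamly}).
∂π/∂p_{Vidio} = 225 − 4p_{Vidio} + p_{Streamly} = 0 ⇒ p_{Vidio} = 56.25 + 0.25p_{Streamly}.
Similarly p_{Streamly} = 62.25 + 0.25p_{Vidio}.
Plugging p_{Streamly} into Vidio's best response: p_{Vidio} = 56.25 + 0.25(62.25 + 0.25p_{Vidio}) ⇒ 0.9375p_{Vidio} = 71.8125, so p_{Vidio} = 76.6.
Then p_{Streamly} = 62.25 + 0.25·76.6 = 81.4.

76.6, 81.4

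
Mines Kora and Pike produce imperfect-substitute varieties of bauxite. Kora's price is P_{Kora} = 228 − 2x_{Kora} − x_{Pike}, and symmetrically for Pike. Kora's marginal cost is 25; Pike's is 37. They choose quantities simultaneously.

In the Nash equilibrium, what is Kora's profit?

Mine Kora's profit: π = x_{Kora}(228 − 2x_{Kora} − x_{Pike}) − 25x_{Kora}.
∂π/∂x_{Kora} = 203 − 4x_{Kora} − x_{Pike} = 0 ⇒ x_{Kora} = 50.75 − 0.25x_{Pike}.
Similarly x_{Pike} = 47.75 − 0.25x_{Kora}.
Plugging x_{Pike} into Kora's best response: x_{Kora} = 50.75 − 0.25(47.75 − 0.25x_{Kora}) ⇒ 0.9375x_{Kora} = 38.8125, so x_{Kora} = 41.4.
Then x_{Pike} = 47.75 − 0.25·41.4 = 37.4.
P_{Kora} = 228 − 2·41.4 − 37.4 = 107.8.
Profit = (107.8 − 25)·41.4 = 3427.92.

3427.92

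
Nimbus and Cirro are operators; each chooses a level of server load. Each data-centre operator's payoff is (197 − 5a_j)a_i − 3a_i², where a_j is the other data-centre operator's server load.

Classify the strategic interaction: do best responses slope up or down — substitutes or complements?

Nimbus's payoff is (197 − 5a_C)a_N − 3a_N².
∂π/∂a_N = 197 − 5a_C − 6a_N = 0, so a_N = 197/6 − (5/6)a_C.
The best-response slope da_N/da_C = −5/6 < 0: the reaction function is downward-sloping, so the choices are strategic substitutes.

strategic substitutes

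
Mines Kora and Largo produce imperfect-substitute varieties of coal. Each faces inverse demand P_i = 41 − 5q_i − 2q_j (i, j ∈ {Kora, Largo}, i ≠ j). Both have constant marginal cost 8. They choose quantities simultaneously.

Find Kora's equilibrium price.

21.75

Mine Kora's profit: π = q_{Kora}(41 − 5q_{Kora} − 2q_{Largo}) − 8q_{Kora}.
∂π/∂q_{Kora} = 33 − 10q_{Kora} − 2q_{Largo} = 0 ⇒ q_{Kora} = 3.3 − 0.2q_{Largo}.
By symmetry q_{Largo} = q_{Kora}; substituting into the reaction function, 1.2q_{Kora} = 3.3 and q_{Kora} = 2.75.
P_{Kora} = 41 − 5·2.75 − 2·2.75 = 21.75.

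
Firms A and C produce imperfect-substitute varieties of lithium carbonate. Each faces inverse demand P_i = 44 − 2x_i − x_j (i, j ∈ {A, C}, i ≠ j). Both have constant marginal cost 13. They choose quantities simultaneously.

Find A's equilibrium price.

25.4

Firm A's profit: π = x_A(44 − 2x_A − x_C) − 13x_A.
∂π/∂x_A = 31 − 4x_A − x_C = 0 ⇒ x_A = 7.75 − 0.25x_C.
The game is symmetric, so in equilibrium x_C = x_A: the reaction function gives 1.25x_A = 7.75, hence x_A = 6.2.
P_A = 44 − 2·6.2 − 6.2 = 25.4.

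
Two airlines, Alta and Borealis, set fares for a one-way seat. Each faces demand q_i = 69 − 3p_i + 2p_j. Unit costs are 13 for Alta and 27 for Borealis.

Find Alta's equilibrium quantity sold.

49.875

Alta's profit: π = (p_{Alta} − 13)(69 − 3p_{Alta} + 2p_{Borealis}).
∂π/∂p_{Alta} = 108 − 6p_{Alta} + 2p_{Borealis} = 0 ⇒ p_{Alta} = 18 + (1/3)p_{Borealis}.
Similarly p_{Borealis} = 25 + (1/3)p_{Alta}.
Plugging p_{Borealis} into Alta's best response: p_{Alta} = 18 + (1/3)(25 + (1/3)p_{Alta}) ⇒ (8/9)p_{Alta} = 79/3, so p_{Alta} = 29.625.
Then p_{Borealis} = 25 + (1/3)·29.625 = 34.875.
q_{Alta} = 69 − 3·29.625 + 2·34.875 = 49.875.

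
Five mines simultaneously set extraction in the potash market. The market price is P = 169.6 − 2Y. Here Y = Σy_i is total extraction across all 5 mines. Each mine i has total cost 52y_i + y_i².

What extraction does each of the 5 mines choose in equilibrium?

8.4

A representative mine's profit is π_i = y_i(169.6 − 2Y) − 52y_i − y_i², with Y = y_i + Σ_{j≠i} y_j.
First-order condition: 117.6 − 6y_i − 2Σ_{j≠i} y_j = 0.
Imposing symmetry (y_j = y for all j) turns Σ_{j≠i} y_j into 4y, so 117.6 = 14y and y = 8.4.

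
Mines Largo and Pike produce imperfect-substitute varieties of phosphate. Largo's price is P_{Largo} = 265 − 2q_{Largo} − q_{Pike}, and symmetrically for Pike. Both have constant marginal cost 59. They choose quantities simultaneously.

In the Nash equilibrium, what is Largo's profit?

Mine Largo's profit: π = q_{Largo}(265 − 2q_{Largo} − q_{Pike}) − 59q_{Largo}.
∂π/∂q_{Largo} = 206 − 4q_{Largo} − q_{Pike} = 0 ⇒ q_{Largo} = 51.5 − 0.25q_{Pike}.
By symmetry q_{Pike} = q_{Largo}; substituting into the reaction function, 1.25q_{Largo} = 51.5 and q_{Largo} = 41.2.
P_{Largo} = 265 − 2·41.2 − 41.2 = 141.4.
Profit = (141.4 − 59)·41.2 = 3394.88.

3394.88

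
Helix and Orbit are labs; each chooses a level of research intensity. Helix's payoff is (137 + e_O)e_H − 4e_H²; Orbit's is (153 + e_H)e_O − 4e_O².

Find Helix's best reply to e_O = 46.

Expanding Helix's payoff: 137e_H + e_Oe_H − 4e_H².
∂π/∂e_H = 137 + e_O − 8e_H = 0, so e_H = 17.125 + 0.125e_O.
At e_O = 46: e_H = 17.125 + 0.125·46 = 22.875.

22.875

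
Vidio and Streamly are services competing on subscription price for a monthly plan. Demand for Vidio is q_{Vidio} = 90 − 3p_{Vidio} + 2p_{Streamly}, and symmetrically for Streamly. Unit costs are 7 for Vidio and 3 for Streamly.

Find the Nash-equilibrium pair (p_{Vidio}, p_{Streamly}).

27, 25.5

Vidio's profit: π = (p_{Vidio} − 7)(90 − 3p_{Vidio} + 2p_{Streamly}).
∂π/∂p_{Vidio} = 111 − 6p_{Vidio} + 2p_{Streamly} = 0 ⇒ p_{Vidio} = 18.5 + (1/3)p_{Streamly}.
Similarly p_{Streamly} = 16.5 + (1/3)p_{Vidio}.
Solving the two reaction functions simultaneously: (1 − (1/3)(1/3))p_{Vidio} = 18.5 + (1/3)·16.5, so (8/9)p_{Vidio} = 24 and p_{Vidio} = 27.
Then p_{Streamly} = 16.5 + (1/3)·27 = 25.5.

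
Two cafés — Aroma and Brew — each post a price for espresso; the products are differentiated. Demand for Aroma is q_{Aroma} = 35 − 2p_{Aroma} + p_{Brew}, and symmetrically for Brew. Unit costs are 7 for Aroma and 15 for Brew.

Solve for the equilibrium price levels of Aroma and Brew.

Aroma's profit: π = (p_{Aroma} − 7)(35 − 2p_{Aroma} + p_{Brew}).
∂π/∂p_{Aroma} = 49 − 4p_{Aroma} + p_{Brew} = 0 ⇒ p_{Aroma} = 12.25 + 0.25p_{Brew}.
Similarly p_{Brew} = 16.25 + 0.25p_{Aroma}.
Plugging p_{Brew} into Aroma's best response: p_{Aroma} = 12.25 + 0.25(16.25 + 0.25p_{Aroma}) ⇒ 0.9375p_{Aroma} = 16.3125, so p_{Aroma} = 17.4.
Then p_{Brew} = 16.25 + 0.25·17.4 = 20.6.

17.4, 20.6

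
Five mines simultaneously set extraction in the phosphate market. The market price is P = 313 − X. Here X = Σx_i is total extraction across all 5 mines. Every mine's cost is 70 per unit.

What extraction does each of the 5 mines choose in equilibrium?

A representative mine's profit is π_i = x_i(313 − X) − 70x_i, with X = x_i + Σ_{j≠i} x_j.
First-order condition: 243 − 2x_i − Σ_{j≠i} x_j = 0.
With identical mines, set every x_j = x: then 243 − 2x − 4x = 0, i.e. x = 243/6 = 40.5.

40.5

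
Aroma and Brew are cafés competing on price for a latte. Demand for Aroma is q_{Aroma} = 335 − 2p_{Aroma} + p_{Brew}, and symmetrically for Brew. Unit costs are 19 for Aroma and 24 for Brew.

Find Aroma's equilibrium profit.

Aroma's profit: π = (p_{Aroma} − 19)(335 − 2p_{Aroma} + p_{Brew}).
∂π/∂p_{Aroma} = 373 − 4p_{Aroma} + p_{Brew} = 0 ⇒ p_{Aroma} = 93.25 + 0.25p_{Brew}.
Similarly p_{Brew} = 95.75 + 0.25p_{Aroma}.
Plugging p_{Brew} into Aroma's best response: p_{Aroma} = 93.25 + 0.25(95.75 + 0.25p_{Aroma}) ⇒ 0.9375p_{Aroma} = 117.1875, so p_{Aroma} = 125.
Then p_{Brew} = 95.75 + 0.25·125 = 127.
q_{Aroma} = 335 − 2·125 + 127 = 212.
Profit = (125 − 19)·212 = 22472.

22472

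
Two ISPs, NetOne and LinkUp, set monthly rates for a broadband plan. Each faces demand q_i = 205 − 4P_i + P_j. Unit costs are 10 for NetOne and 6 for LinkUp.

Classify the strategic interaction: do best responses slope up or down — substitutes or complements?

NetOne's profit: π = (P_{NetOne} − 10)(205 − 4P_{NetOne} + P_{LinkUp}).
∂π/∂P_{NetOne} = 245 − 8P_{NetOne} + P_{LinkUp} = 0 ⇒ P_{NetOne} = 30.625 + 0.125P_{LinkUp}.
The best-response slope dP_{NetOne}/dP_{LinkUp} = 0.125 > 0: the reaction function is upward-sloping, so the choices are strategic complements.

strategic complements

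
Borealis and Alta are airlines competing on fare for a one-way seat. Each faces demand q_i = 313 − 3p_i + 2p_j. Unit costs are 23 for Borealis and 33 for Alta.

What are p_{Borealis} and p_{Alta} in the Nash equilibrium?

97.375, 101.125

Borealis's profit: π = (p_{Borealis} − 23)(313 − 3p_{Borealis} + 2p_{Alta}).
∂π/∂p_{Borealis} = 382 − 6p_{Borealis} + 2p_{Alta} = 0 ⇒ p_{Borealis} = 191/3 + (1/3)p_{Alta}.
Similarly p_{Alta} = 206/3 + (1/3)p_{Borealis}.
Substituting the second reaction function into the first: p_{Borealis} = 191/3 + (1/3)(206/3 + (1/3)p_{Borealis}), which gives (8/9)p_{Borealis} = 779/9 ⇒ p_{Borealis} = 97.375.
Then p_{Alta} = 206/3 + (1/3)·97.375 = 101.125.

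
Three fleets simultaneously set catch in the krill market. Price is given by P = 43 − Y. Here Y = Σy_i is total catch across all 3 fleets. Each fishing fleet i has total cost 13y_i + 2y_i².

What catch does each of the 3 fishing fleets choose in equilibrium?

3.75

A representative fishing fleet's profit is π_i = y_i(43 − Y) − 13y_i − 2y_i², with Y = y_i + Σ_{j≠i} y_j.
First-order condition: 30 − 6y_i − Σ_{j≠i} y_j = 0.
Imposing symmetry (y_j = y for all j) turns Σ_{j≠i} y_j into 2y, so 30 = 8y and y = 3.75.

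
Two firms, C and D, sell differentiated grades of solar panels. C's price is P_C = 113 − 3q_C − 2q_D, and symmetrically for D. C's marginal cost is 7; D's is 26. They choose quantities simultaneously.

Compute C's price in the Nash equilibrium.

50.3125

Firm C's profit: π = q_C(113 − 3q_C − 2q_D) − 7q_C.
∂π/∂q_C = 106 − 6q_C − 2q_D = 0 ⇒ q_C = 53/3 − (1/3)q_D.
Similarly q_D = 14.5 − (1/3)q_C.
Substituting the second reaction function into the first: q_C = 53/3 − (1/3)(14.5 − (1/3)q_C), which gives (8/9)q_C = 77/6 ⇒ q_C = 14.4375.
Then q_D = 14.5 − (1/3)·14.4375 = 9.6875.
P_C = 113 − 3·14.4375 − 2·9.6875 = 50.3125.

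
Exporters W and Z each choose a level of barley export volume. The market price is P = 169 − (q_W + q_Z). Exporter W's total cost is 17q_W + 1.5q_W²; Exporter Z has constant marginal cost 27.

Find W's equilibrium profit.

810

Exporter W's profit: π = q_W(169 − (q_W + q_Z)) − 17q_W − 1.5q_W².
∂π/∂q_W = 152 − 5q_W − q_Z = 0, so q_W = 30.4 − 0.2q_Z.
For Z: ∂π/∂q_Z = 142 − 2q_Z − q_W = 0 ⇒ q_Z = 71 − 0.5q_W.
Solving the two reaction functions simultaneously: (1 − (−0.2)(−0.5))q_W = 30.4 − 0.2·71, so 0.9q_W = 16.2 and q_W = 18.
Then q_Z = 71 − 0.5·18 = 62.
Price P = 169 − 80 = 89.
W's profit: (89 − 17)·18 − 1.5(18)² = 810.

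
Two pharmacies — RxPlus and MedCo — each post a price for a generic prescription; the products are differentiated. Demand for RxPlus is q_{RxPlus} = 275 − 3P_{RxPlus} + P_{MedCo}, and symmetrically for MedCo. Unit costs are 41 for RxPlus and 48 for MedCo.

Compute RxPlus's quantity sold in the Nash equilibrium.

RxPlus's profit: π = (P_{RxPlus} − 41)(275 − 3P_{RxPlus} + P_{MedCo}).
∂π/∂P_{RxPlus} = 398 − 6P_{RxPlus} + P_{MedCo} = 0 ⇒ P_{RxPlus} = 199/3 + (1/6)P_{MedCo}.
Similarly P_{MedCo} = 419/6 + (1/6)P_{RxPlus}.
Plugging P_{MedCo} into RxPlus's best response: P_{RxPlus} = 199/3 + (1/6)(419/6 + (1/6)P_{RxPlus}) ⇒ (35/36)P_{RxPlus} = 2807/36, so P_{RxPlus} = 80.2.
Then P_{MedCo} = 419/6 + (1/6)·80.2 = 83.2.
q_{RxPlus} = 275 − 3·80.2 + 83.2 = 117.6.

117.6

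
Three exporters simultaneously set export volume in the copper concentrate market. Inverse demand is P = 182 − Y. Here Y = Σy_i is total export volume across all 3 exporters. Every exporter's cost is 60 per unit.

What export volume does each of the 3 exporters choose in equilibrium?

A representative exporter's profit is π_i = y_i(182 − Y) − 60y_i, with Y = y_i + Σ_{j≠i} y_j.
First-order condition: 122 − 2y_i − Σ_{j≠i} y_j = 0.
In a symmetric equilibrium every exporter chooses the same y, so Σ_{j≠i} y_j = 2y. The condition becomes 122 − 4y = 0, giving y = 122/4 = 30.5.

30.5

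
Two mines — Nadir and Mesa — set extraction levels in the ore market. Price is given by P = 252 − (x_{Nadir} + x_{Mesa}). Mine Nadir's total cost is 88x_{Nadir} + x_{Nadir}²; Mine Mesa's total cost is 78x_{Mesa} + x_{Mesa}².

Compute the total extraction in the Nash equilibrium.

67.6

Mine Nadir's profit: π = x_{Nadir}(252 − (x_{Nadir} + x_{Mesa})) − 88x_{Nadir} − x_{Nadir}².
∂π/∂x_{Nadir} = 164 − 4x_{Nadir} − x_{Mesa} = 0, so x_{Nadir} = 41 − 0.25x_{Mesa}.
By the same steps for Mesa: x_{Mesa} = 43.5 − 0.25x_{Nadir}.
Substituting the second reaction function into the first: x_{Nadir} = 41 − 0.25(43.5 − 0.25x_{Nadir}), which gives 0.9375x_{Nadir} = 30.125 ⇒ x_{Nadir} = 482/15.
Then x_{Mesa} = 43.5 − 0.25·(482/15) = 532/15.
Total extraction: 482/15 + 532/15 = 67.6.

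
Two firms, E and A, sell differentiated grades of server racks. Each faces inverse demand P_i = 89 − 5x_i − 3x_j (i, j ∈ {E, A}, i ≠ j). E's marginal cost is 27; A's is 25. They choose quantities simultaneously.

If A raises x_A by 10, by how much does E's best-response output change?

-3

Firm E's profit: π = x_E(89 − 5x_E − 3x_A) − 27x_E.
∂π/∂x_E = 62 − 10x_E − 3x_A = 0 ⇒ x_E = 6.2 − 0.3x_A.
The reaction-function slope is −0.3, so a 10-unit rise in x_A moves x_E by −0.3 × 10 = −3. E's best response falls — the actions are strategic substitutes.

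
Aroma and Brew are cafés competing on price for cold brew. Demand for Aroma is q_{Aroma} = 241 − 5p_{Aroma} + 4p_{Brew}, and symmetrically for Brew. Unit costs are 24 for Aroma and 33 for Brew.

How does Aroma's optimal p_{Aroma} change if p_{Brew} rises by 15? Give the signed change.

Aroma's profit: π = (p_{Aroma} − 24)(241 − 5p_{Aroma} + 4p_{Brew}).
∂π/∂p_{Aroma} = 361 − 10p_{Aroma} + 4p_{Brew} = 0 ⇒ p_{Aroma} = 36.1 + 0.4p_{Brew}.
The reaction-function slope is 0.4, so a 15-unit rise in p_{Brew} moves p_{Aroma} by 0.4 × 15 = 6. Aroma's best response rises — the actions are strategic complements.

6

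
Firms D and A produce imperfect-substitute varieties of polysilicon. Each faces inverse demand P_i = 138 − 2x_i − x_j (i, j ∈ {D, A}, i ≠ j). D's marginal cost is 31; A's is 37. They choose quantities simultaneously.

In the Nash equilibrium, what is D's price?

Firm D's profit: π = x_D(138 − 2x_D − x_A) − 31x_D.
∂π/∂x_D = 107 − 4x_D − x_A = 0 ⇒ x_D = 26.75 − 0.25x_A.
Similarly x_A = 25.25 − 0.25x_D.
Substituting the second reaction function into the first: x_D = 26.75 − 0.25(25.25 − 0.25x_D), which gives 0.9375x_D = 20.4375 ⇒ x_D = 21.8.
Then x_A = 25.25 − 0.25·21.8 = 19.8.
P_D = 138 − 2·21.8 − 19.8 = 74.6.

74.6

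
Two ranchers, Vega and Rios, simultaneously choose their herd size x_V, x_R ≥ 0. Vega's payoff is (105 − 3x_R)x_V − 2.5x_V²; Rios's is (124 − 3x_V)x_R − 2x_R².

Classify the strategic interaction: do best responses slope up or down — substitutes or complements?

Expanding Vega's payoff: 105x_V − 3x_Rx_V − 2.5x_V².
∂π/∂x_V = 105 − 3x_R − 5x_V = 0, so x_V = 21 − 0.6x_R.
The best-response slope dx_V/dx_R = −0.6 < 0: the reaction function is downward-sloping, so the choices are strategic substitutes.

strategic substitutes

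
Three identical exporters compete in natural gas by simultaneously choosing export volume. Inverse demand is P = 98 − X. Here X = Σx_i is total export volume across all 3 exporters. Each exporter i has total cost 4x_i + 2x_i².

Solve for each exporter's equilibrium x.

A representative exporter's profit is π_i = x_i(98 − X) − 4x_i − 2x_i², with X = x_i + Σ_{j≠i} x_j.
First-order condition: 94 − 6x_i − Σ_{j≠i} x_j = 0.
With identical exporters, set every x_j = x: then 94 − 6x − 2x = 0, i.e. x = 94/8 = 11.75.

11.75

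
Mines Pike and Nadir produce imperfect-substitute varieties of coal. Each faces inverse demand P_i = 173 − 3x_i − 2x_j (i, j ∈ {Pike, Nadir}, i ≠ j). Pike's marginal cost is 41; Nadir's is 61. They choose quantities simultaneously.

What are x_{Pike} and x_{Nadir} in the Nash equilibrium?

17.75, 12.75

Mine Pike's profit: π = x_{Pike}(173 − 3x_{Pike} − 2x_{Nadir}) − 41x_{Pike}.
∂π/∂x_{Pike} = 132 − 6x_{Pike} − 2x_{Nadir} = 0 ⇒ x_{Pike} = 22 − (1/3)x_{Nadir}.
Similarly x_{Nadir} = 56/3 − (1/3)x_{Pike}.
Solving the two reaction functions simultaneously: (1 − (−1/3)(−1/3))x_{Pike} = 22 − (1/3)·(56/3), so (8/9)x_{Pike} = 142/9 and x_{Pike} = 17.75.
Then x_{Nadir} = 56/3 − (1/3)·17.75 = 12.75.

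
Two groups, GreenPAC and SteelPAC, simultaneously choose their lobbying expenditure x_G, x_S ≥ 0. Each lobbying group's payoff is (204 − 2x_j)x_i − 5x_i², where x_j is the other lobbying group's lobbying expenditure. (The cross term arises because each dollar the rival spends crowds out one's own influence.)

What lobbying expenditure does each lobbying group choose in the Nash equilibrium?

GreenPAC's payoff is (204 − 2x_S)x_G − 5x_G².
∂π/∂x_G = 204 − 2x_S − 10x_G = 0, so x_G = 20.4 − 0.2x_S.
By symmetry x_S = x_G; substituting into the reaction function, 1.2x_G = 20.4 and x_G = 17.

17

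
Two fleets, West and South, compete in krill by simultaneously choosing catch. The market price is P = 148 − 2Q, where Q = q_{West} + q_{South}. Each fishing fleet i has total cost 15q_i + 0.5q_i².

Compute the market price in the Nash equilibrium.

Fishing fleet West's profit: π = q_{West}(148 − 2(q_{West} + q_{South})) − 15q_{West} − 0.5q_{West}².
∂π/∂q_{West} = 133 − 5q_{West} − 2q_{South} = 0, so q_{West} = 26.6 − 0.4q_{South}.
By symmetry q_{South} = q_{West}; substituting into the reaction function, 1.4q_{West} = 26.6 and q_{West} = 19.
Equilibrium price: P = 148 − 2·38 = 72.

72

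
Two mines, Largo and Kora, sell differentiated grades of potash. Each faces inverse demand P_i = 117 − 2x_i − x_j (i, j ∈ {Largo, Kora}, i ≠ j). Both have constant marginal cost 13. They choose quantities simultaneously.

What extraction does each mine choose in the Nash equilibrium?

Mine Largo's profit: π = x_{Largo}(117 − 2x_{Largo} − x_{Kora}) − 13x_{Largo}.
∂π/∂x_{Largo} = 104 − 4x_{Largo} − x_{Kora} = 0 ⇒ x_{Largo} = 26 − 0.25x_{Kora}.
The game is symmetric, so in equilibrium x_{Kora} = x_{Largo}: the reaction function gives 1.25x_{Largo} = 26, hence x_{Largo} = 20.8.

20.8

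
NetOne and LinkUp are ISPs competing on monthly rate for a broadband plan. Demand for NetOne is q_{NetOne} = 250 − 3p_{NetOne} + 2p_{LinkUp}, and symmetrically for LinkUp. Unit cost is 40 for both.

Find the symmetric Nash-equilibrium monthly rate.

92.5

NetOne's profit: π = (p_{NetOne} − 40)(250 − 3p_{NetOne} + 2p_{LinkUp}).
∂π/∂p_{NetOne} = 370 − 6p_{NetOne} + 2p_{LinkUp} = 0 ⇒ p_{NetOne} = 185/3 + (1/3)p_{LinkUp}.
Setting p_{NetOne} = p_{LinkUp} in the reaction function: p_{NetOne} = 185/3 + (1/3)p_{NetOne}, so p_{NetOne} = (185/3) / (2/3) = 92.5.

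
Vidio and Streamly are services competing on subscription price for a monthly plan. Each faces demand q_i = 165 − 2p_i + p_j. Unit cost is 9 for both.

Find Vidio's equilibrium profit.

5408

Vidio's profit: π = (p_{Vidio} − 9)(165 − 2p_{Vidio} + p_{Streamly}).
∂π/∂p_{Vidio} = 183 − 4p_{Vidio} + p_{Streamly} = 0 ⇒ p_{Vidio} = 45.75 + 0.25p_{Streamly}.
Setting p_{Vidio} = p_{Streamly} in the reaction function: p_{Vidio} = 45.75 + 0.25p_{Vidio}, so p_{Vidio} = 45.75 / 0.75 = 61.
q_{Vidio} = 165 − 2·61 + 61 = 104.
Profit = (61 − 9)·104 = 5408.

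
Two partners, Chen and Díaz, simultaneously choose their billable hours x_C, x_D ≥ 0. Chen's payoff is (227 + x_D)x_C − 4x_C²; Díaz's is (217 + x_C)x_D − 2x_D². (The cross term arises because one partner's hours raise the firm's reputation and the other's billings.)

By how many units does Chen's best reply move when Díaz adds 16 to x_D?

2

Expanding Chen's payoff: 227x_C + x_Dx_C − 4x_C².
∂π/∂x_C = 227 + x_D − 8x_C = 0, so x_C = 28.375 + 0.125x_D.
The reaction-function slope is 0.125, so a 16-unit rise in x_D moves x_C by 0.125 × 16 = 2. Chen's best response rises — the actions are strategic complements.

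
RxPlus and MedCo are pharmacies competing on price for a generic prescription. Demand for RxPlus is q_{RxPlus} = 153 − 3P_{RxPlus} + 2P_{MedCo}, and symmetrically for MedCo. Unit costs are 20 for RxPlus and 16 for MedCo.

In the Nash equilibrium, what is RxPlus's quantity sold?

97.5

RxPlus's profit: π = (P_{RxPlus} − 20)(153 − 3P_{RxPlus} + 2P_{MedCo}).
∂π/∂P_{RxPlus} = 213 − 6P_{RxPlus} + 2P_{MedCo} = 0 ⇒ P_{RxPlus} = 35.5 + (1/3)P_{MedCo}.
Similarly P_{MedCo} = 33.5 + (1/3)P_{RxPlus}.
Plugging P_{MedCo} into RxPlus's best response: P_{RxPlus} = 35.5 + (1/3)(33.5 + (1/3)P_{RxPlus}) ⇒ (8/9)P_{RxPlus} = 140/3, so P_{RxPlus} = 52.5.
Then P_{MedCo} = 33.5 + (1/3)·52.5 = 51.
q_{RxPlus} = 153 − 3·52.5 + 2·51 = 97.5.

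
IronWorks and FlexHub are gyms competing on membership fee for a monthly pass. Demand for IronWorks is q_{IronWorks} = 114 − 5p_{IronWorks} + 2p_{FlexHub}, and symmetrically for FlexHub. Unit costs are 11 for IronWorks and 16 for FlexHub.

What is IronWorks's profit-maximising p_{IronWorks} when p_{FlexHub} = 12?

19.3

IronWorks's profit: π = (p_{IronWorks} − 11)(114 − 5p_{IronWorks} + 2p_{FlexHub}).
∂π/∂p_{IronWorks} = 169 − 10p_{IronWorks} + 2p_{FlexHub} = 0 ⇒ p_{IronWorks} = 16.9 + 0.2p_{FlexHub}.
At p_{FlexHub} = 12: p_{IronWorks} = 16.9 + 0.2·12 = 19.3.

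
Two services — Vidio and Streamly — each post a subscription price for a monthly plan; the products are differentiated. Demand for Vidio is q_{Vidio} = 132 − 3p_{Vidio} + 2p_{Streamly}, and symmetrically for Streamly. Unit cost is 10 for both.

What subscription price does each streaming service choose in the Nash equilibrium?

40.5

Vidio's profit: π = (p_{Vidio} − 10)(132 − 3p_{Vidio} + 2p_{Streamly}).
∂π/∂p_{Vidio} = 162 − 6p_{Vidio} + 2p_{Streamly} = 0 ⇒ p_{Vidio} = 27 + (1/3)p_{Streamly}.
By symmetry p_{Streamly} = p_{Vidio}; substituting into the reaction function, (2/3)p_{Vidio} = 27 and p_{Vidio} = 40.5.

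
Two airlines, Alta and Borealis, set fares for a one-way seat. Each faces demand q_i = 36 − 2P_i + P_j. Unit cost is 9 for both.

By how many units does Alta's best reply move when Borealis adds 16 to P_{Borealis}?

4

Alta's profit: π = (P_{Alta} − 9)(36 − 2P_{Alta} + P_{Borealis}).
∂π/∂P_{Alta} = 54 − 4P_{Alta} + P_{Borealis} = 0 ⇒ P_{Alta} = 13.5 + 0.25P_{Borealis}.
The reaction-function slope is 0.25, so a 16-unit rise in P_{Borealis} moves P_{Alta} by 0.25 × 16 = 4. Alta's best response rises — the actions are strategic complements.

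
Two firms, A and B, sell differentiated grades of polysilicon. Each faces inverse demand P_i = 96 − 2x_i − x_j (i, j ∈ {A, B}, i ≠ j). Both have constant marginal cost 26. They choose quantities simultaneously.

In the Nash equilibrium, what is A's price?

Firm A's profit: π = x_A(96 − 2x_A − x_B) − 26x_A.
∂π/∂x_A = 70 − 4x_A − x_B = 0 ⇒ x_A = 17.5 − 0.25x_B.
Setting x_A = x_B in the reaction function: x_A = 17.5 − 0.25x_A, so x_A = 17.5 / 1.25 = 14.
P_A = 96 − 2·14 − 14 = 54.

54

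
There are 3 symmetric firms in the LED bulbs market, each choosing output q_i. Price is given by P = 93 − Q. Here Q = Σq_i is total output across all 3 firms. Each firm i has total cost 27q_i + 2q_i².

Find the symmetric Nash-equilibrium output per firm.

A representative firm's profit is π_i = q_i(93 − Q) − 27q_i − 2q_i², with Q = q_i + Σ_{j≠i} q_j.
First-order condition: 66 − 6q_i − Σ_{j≠i} q_j = 0.
Imposing symmetry (q_j = q for all j) turns Σ_{j≠i} q_j into 2q, so 66 = 8q and q = 8.25.

8.25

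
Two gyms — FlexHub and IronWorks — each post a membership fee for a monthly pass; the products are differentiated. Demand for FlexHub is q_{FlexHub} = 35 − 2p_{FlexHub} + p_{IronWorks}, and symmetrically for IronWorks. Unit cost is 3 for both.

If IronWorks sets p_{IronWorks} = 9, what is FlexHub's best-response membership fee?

FlexHub's profit: π = (p_{FlexHub} − 3)(35 − 2p_{FlexHub} + p_{IronWorks}).
∂π/∂p_{FlexHub} = 41 − 4p_{FlexHub} + p_{IronWorks} = 0 ⇒ p_{FlexHub} = 10.25 + 0.25p_{IronWorks}.
At p_{IronWorks} = 9: p_{FlexHub} = 10.25 + 0.25·9 = 12.5.

12.5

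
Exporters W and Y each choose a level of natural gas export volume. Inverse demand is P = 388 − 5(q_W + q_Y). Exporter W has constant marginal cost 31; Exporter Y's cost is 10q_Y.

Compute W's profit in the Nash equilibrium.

Exporter W's profit: π = q_W(388 − 5(q_W + q_Y)) − 31q_W.
∂π/∂q_W = 357 − 10q_W − 5q_Y = 0, so q_W = 35.7 − 0.5q_Y.
By the same steps for Y: q_Y = 37.8 − 0.5q_W.
Solving the two reaction functions simultaneously: (1 − (−0.5)(−0.5))q_W = 35.7 − 0.5·37.8, so 0.75q_W = 16.8 and q_W = 22.4.
Then q_Y = 37.8 − 0.5·22.4 = 26.6.
Price P = 388 − 5·49 = 143.
W's profit: (143 − 31)·22.4 = 2508.8.

2508.8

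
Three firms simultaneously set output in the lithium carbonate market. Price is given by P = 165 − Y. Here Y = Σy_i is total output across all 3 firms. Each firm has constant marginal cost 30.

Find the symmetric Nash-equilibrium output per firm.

33.75

A representative firm's profit is π_i = y_i(165 − Y) − 30y_i, with Y = y_i + Σ_{j≠i} y_j.
First-order condition: 135 − 2y_i − Σ_{j≠i} y_j = 0.
Imposing symmetry (y_j = y for all j) turns Σ_{j≠i} y_j into 2y, so 135 = 4y and y = 33.75.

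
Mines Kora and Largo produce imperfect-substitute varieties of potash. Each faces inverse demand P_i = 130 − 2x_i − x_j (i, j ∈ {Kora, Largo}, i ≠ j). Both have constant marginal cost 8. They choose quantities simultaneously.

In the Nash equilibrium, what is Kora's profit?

Mine Kora's profit: π = x_{Kora}(130 − 2x_{Kora} − x_{Largo}) − 8x_{Kora}.
∂π/∂x_{Kora} = 122 − 4x_{Kora} − x_{Largo} = 0 ⇒ x_{Kora} = 30.5 − 0.25x_{Largo}.
By symmetry x_{Largo} = x_{Kora}; substituting into the reaction function, 1.25x_{Kora} = 30.5 and x_{Kora} = 24.4.
P_{Kora} = 130 − 2·24.4 − 24.4 = 56.8.
Profit = (56.8 − 8)·24.4 = 1190.72.

1190.72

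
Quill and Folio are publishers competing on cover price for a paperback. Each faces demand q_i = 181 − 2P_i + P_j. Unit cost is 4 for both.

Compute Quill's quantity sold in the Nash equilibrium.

Quill's profit: π = (P_{Quill} − 4)(181 − 2P_{Quill} + P_{Folio}).
∂π/∂P_{Quill} = 189 − 4P_{Quill} + P_{Folio} = 0 ⇒ P_{Quill} = 47.25 + 0.25P_{Folio}.
Setting P_{Quill} = P_{Folio} in the reaction function: P_{Quill} = 47.25 + 0.25P_{Quill}, so P_{Quill} = 47.25 / 0.75 = 63.
q_{Quill} = 181 − 2·63 + 63 = 118.

118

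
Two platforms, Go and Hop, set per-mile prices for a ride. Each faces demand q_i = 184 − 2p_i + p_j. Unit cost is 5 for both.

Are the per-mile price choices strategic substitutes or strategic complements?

Go's profit: π = (p_{Go} − 5)(184 − 2p_{Go} + p_{Hop}).
∂π/∂p_{Go} = 194 − 4p_{Go} + p_{Hop} = 0 ⇒ p_{Go} = 48.5 + 0.25p_{Hop}.
The best-response slope dp_{Go}/dp_{Hop} = 0.25 > 0: the reaction function is upward-sloping, so the choices are strategic complements.

strategic complements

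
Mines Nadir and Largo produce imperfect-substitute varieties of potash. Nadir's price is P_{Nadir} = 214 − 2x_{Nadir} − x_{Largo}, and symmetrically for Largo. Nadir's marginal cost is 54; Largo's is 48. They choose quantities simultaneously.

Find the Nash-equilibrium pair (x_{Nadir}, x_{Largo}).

31.6, 33.6

Mine Nadir's profit: π = x_{Nadir}(214 − 2x_{Nadir} − x_{Largo}) − 54x_{Nadir}.
∂π/∂x_{Nadir} = 160 − 4x_{Nadir} − x_{Largo} = 0 ⇒ x_{Nadir} = 40 − 0.25x_{Largo}.
Similarly x_{Largo} = 41.5 − 0.25x_{Nadir}.
Solving the two reaction functions simultaneously: (1 − (−0.25)(−0.25))x_{Nadir} = 40 − 0.25·41.5, so 0.9375x_{Nadir} = 29.625 and x_{Nadir} = 31.6.
Then x_{Largo} = 41.5 − 0.25·31.6 = 33.6.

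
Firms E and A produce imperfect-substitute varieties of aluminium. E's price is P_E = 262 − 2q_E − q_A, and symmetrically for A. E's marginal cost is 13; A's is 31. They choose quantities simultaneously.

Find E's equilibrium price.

115

Firm E's profit: π = q_E(262 − 2q_E − q_A) − 13q_E.
∂π/∂q_E = 249 − 4q_E − q_A = 0 ⇒ q_E = 62.25 − 0.25q_A.
Similarly q_A = 57.75 − 0.25q_E.
Solving the two reaction functions simultaneously: (1 − (−0.25)(−0.25))q_E = 62.25 − 0.25·57.75, so 0.9375q_E = 47.8125 and q_E = 51.
Then q_A = 57.75 − 0.25·51 = 45.
P_E = 262 − 2·51 − 45 = 115.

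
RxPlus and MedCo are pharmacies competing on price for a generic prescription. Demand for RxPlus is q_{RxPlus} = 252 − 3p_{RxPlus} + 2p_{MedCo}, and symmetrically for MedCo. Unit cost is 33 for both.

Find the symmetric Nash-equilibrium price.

87.75

RxPlus's profit: π = (p_{RxPlus} − 33)(252 − 3p_{RxPlus} + 2p_{MedCo}).
∂π/∂p_{RxPlus} = 351 − 6p_{RxPlus} + 2p_{MedCo} = 0 ⇒ p_{RxPlus} = 58.5 + (1/3)p_{MedCo}.
The game is symmetric, so in equilibrium p_{MedCo} = p_{RxPlus}: the reaction function gives (2/3)p_{RxPlus} = 58.5, hence p_{RxPlus} = 87.75.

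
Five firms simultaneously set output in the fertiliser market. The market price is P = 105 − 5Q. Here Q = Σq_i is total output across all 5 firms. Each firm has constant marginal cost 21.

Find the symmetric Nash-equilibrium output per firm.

2.8

A representative firm's profit is π_i = q_i(105 − 5Q) − 21q_i, with Q = q_i + Σ_{j≠i} q_j.
First-order condition: 84 − 10q_i − 5Σ_{j≠i} q_j = 0.
In a symmetric equilibrium every firm chooses the same q, so Σ_{j≠i} q_j = 4q. The condition becomes 84 − 30q = 0, giving q = 84/30 = 2.8.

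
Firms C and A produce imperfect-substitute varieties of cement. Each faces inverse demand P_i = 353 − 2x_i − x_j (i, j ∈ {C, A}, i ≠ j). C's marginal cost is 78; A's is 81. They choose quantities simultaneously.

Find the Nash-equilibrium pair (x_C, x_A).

55.2, 54.2

Firm C's profit: π = x_C(353 − 2x_C − x_A) − 78x_C.
∂π/∂x_C = 275 − 4x_C − x_A = 0 ⇒ x_C = 68.75 − 0.25x_A.
Similarly x_A = 68 − 0.25x_C.
Solving the two reaction functions simultaneously: (1 − (−0.25)(−0.25))x_C = 68.75 − 0.25·68, so 0.9375x_C = 51.75 and x_C = 55.2.
Then x_A = 68 − 0.25·55.2 = 54.2.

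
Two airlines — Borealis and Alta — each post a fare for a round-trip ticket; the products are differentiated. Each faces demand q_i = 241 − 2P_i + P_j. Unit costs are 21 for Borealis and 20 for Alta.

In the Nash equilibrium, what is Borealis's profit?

10716.48

Borealis's profit: π = (P_{Borealis} − 21)(241 − 2P_{Borealis} + P_{Alta}).
∂π/∂P_{Borealis} = 283 − 4P_{Borealis} + P_{Alta} = 0 ⇒ P_{Borealis} = 70.75 + 0.25P_{Alta}.
Similarly P_{Alta} = 70.25 + 0.25P_{Borealis}.
Substituting the second reaction function into the first: P_{Borealis} = 70.75 + 0.25(70.25 + 0.25P_{Borealis}), which gives 0.9375P_{Borealis} = 88.3125 ⇒ P_{Borealis} = 94.2.
Then P_{Alta} = 70.25 + 0.25·94.2 = 93.8.
q_{Borealis} = 241 − 2·94.2 + 93.8 = 146.4.
Profit = (94.2 − 21)·146.4 = 10716.48.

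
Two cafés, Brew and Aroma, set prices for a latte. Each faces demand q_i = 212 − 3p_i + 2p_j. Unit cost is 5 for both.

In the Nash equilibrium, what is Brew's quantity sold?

Brew's profit: π = (p_{Brew} − 5)(212 − 3p_{Brew} + 2p_{Aroma}).
∂π/∂p_{Brew} = 227 − 6p_{Brew} + 2p_{Aroma} = 0 ⇒ p_{Brew} = 227/6 + (1/3)p_{Aroma}.
Setting p_{Brew} = p_{Aroma} in the reaction function: p_{Brew} = 227/6 + (1/3)p_{Brew}, so p_{Brew} = (227/6) / (2/3) = 56.75.
q_{Brew} = 212 − 3·56.75 + 2·56.75 = 155.25.

155.25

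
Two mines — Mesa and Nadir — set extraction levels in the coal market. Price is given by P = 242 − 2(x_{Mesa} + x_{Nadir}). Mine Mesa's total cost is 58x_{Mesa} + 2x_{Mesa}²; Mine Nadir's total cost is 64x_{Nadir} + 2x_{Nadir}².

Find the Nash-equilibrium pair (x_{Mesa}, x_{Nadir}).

Mine Mesa's profit: π = x_{Mesa}(242 − 2(x_{Mesa} + x_{Nadir})) − 58x_{Mesa} − 2x_{Mesa}².
∂π/∂x_{Mesa} = 184 − 8x_{Mesa} − 2x_{Nadir} = 0, so x_{Mesa} = 23 − 0.25x_{Nadir}.
By the same steps for Nadir: x_{Nadir} = 22.25 − 0.25x_{Mesa}.
Plugging x_{Nadir} into Mesa's best response: x_{Mesa} = 23 − 0.25(22.25 − 0.25x_{Mesa}) ⇒ 0.9375x_{Mesa} = 17.4375, so x_{Mesa} = 18.6.
Then x_{Nadir} = 22.25 − 0.25·18.6 = 17.6.

18.6, 17.6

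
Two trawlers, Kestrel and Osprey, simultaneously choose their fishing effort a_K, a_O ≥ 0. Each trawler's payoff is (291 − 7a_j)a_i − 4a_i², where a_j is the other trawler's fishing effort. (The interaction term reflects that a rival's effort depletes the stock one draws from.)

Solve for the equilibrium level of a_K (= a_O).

Kestrel's payoff is (291 − 7a_O)a_K − 4a_K².
∂π/∂a_K = 291 − 7a_O − 8a_K = 0, so a_K = 36.375 − 0.875a_O.
By symmetry a_O = a_K; substituting into the reaction function, 1.875a_K = 36.375 and a_K = 19.4.

19.4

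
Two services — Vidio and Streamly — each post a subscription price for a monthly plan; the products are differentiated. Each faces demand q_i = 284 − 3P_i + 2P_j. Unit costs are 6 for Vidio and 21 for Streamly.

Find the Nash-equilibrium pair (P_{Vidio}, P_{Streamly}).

Vidio's profit: π = (P_{Vidio} − 6)(284 − 3P_{Vidio} + 2P_{Streamly}).
∂π/∂P_{Vidio} = 302 − 6P_{Vidio} + 2P_{Streamly} = 0 ⇒ P_{Vidio} = 151/3 + (1/3)P_{Streamly}.
Similarly P_{Streamly} = 347/6 + (1/3)P_{Vidio}.
Substituting the second reaction function into the first: P_{Vidio} = 151/3 + (1/3)(347/6 + (1/3)P_{Vidio}), which gives (8/9)P_{Vidio} = 1253/18 ⇒ P_{Vidio} = 78.3125.
Then P_{Streamly} = 347/6 + (1/3)·78.3125 = 83.9375.

78.3125, 83.9375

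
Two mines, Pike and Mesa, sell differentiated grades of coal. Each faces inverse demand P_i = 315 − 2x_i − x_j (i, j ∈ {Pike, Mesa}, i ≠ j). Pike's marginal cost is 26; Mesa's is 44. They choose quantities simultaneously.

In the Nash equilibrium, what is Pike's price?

144

Mine Pike's profit: π = x_{Pike}(315 − 2x_{Pike} − x_{Mesa}) − 26x_{Pike}.
∂π/∂x_{Pike} = 289 − 4x_{Pike} − x_{Mesa} = 0 ⇒ x_{Pike} = 72.25 − 0.25x_{Mesa}.
Similarly x_{Mesa} = 67.75 − 0.25x_{Pike}.
Plugging x_{Mesa} into Pike's best response: x_{Pike} = 72.25 − 0.25(67.75 − 0.25x_{Pike}) ⇒ 0.9375x_{Pike} = 55.3125, so x_{Pike} = 59.
Then x_{Mesa} = 67.75 − 0.25·59 = 53.
P_{Pike} = 315 − 2·59 − 53 = 144.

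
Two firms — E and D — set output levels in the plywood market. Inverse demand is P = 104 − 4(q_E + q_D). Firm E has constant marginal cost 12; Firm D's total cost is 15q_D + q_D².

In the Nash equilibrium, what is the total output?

Firm E's profit: π = q_E(104 − 4(q_E + q_D)) − 12q_E.
∂π/∂q_E = 92 − 8q_E − 4q_D = 0, so q_E = 11.5 − 0.5q_D.
For D: ∂π/∂q_D = 89 − 10q_D − 4q_E = 0 ⇒ q_D = 8.9 − 0.4q_E.
Plugging q_D into E's best response: q_E = 11.5 − 0.5(8.9 − 0.4q_E) ⇒ 0.8q_E = 7.05, so q_E = 8.8125.
Then q_D = 8.9 − 0.4·8.8125 = 5.375.
Total output: 8.8125 + 5.375 = 14.1875.

14.1875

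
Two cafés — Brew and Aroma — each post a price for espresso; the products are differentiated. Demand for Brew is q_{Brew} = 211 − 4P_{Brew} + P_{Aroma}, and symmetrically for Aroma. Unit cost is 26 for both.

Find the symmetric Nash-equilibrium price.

Brew's profit: π = (P_{Brew} − 26)(211 − 4P_{Brew} + P_{Aroma}).
∂π/∂P_{Brew} = 315 − 8P_{Brew} + P_{Aroma} = 0 ⇒ P_{Brew} = 39.375 + 0.125P_{Aroma}.
Setting P_{Brew} = P_{Aroma} in the reaction function: P_{Brew} = 39.375 + 0.125P_{Brew}, so P_{Brew} = 39.375 / 0.875 = 45.

45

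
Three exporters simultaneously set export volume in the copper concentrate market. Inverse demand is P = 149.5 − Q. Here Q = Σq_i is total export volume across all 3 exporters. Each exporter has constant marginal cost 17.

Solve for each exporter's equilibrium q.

33.125

A representative exporter's profit is π_i = q_i(149.5 − Q) − 17q_i, with Q = q_i + Σ_{j≠i} q_j.
First-order condition: 132.5 − 2q_i − Σ_{j≠i} q_j = 0.
Imposing symmetry (q_j = q for all j) turns Σ_{j≠i} q_j into 2q, so 132.5 = 4q and q = 33.125.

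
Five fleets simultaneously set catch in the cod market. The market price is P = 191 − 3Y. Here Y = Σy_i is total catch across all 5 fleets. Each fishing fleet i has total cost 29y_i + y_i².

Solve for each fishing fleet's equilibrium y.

8.1

A representative fishing fleet's profit is π_i = y_i(191 − 3Y) − 29y_i − y_i², with Y = y_i + Σ_{j≠i} y_j.
First-order condition: 162 − 8y_i − 3Σ_{j≠i} y_j = 0.
With identical fishing fleets, set every y_j = y: then 162 − 8y − 12y = 0, i.e. y = 162/20 = 8.1.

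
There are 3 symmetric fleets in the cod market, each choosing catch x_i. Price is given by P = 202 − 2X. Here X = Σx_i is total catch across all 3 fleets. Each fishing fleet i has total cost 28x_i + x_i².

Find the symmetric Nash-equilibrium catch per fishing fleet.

17.4

A representative fishing fleet's profit is π_i = x_i(202 − 2X) − 28x_i − x_i², with X = x_i + Σ_{j≠i} x_j.
First-order condition: 174 − 6x_i − 2Σ_{j≠i} x_j = 0.
With identical fishing fleets, set every x_j = x: then 174 − 6x − 4x = 0, i.e. x = 174/10 = 17.4.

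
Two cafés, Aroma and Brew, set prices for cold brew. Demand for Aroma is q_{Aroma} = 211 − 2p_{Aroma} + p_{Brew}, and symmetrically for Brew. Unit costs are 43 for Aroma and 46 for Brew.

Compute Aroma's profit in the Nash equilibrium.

6361.92

Aroma's profit: π = (p_{Aroma} − 43)(211 − 2p_{Aroma} + p_{Brew}).
∂π/∂p_{Aroma} = 297 − 4p_{Aroma} + p_{Brew} = 0 ⇒ p_{Aroma} = 74.25 + 0.25p_{Brew}.
Similarly p_{Brew} = 75.75 + 0.25p_{Aroma}.
Solving the two reaction functions simultaneously: (1 − (0.25)(0.25))p_{Aroma} = 74.25 + 0.25·75.75, so 0.9375p_{Aroma} = 93.1875 and p_{Aroma} = 99.4.
Then p_{Brew} = 75.75 + 0.25·99.4 = 100.6.
q_{Aroma} = 211 − 2·99.4 + 100.6 = 112.8.
Profit = (99.4 − 43)·112.8 = 6361.92.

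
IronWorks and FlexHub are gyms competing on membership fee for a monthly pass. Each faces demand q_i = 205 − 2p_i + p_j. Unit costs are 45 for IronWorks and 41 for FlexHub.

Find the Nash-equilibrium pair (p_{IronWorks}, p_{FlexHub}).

97.8, 96.2

IronWorks's profit: π = (p_{IronWorks} − 45)(205 − 2p_{IronWorks} + p_{FlexHub}).
∂π/∂p_{IronWorks} = 295 − 4p_{IronWorks} + p_{FlexHub} = 0 ⇒ p_{IronWorks} = 73.75 + 0.25p_{FlexHub}.
Similarly p_{FlexHub} = 71.75 + 0.25p_{IronWorks}.
Substituting the second reaction function into the first: p_{IronWorks} = 73.75 + 0.25(71.75 + 0.25p_{IronWorks}), which gives 0.9375p_{IronWorks} = 91.6875 ⇒ p_{IronWorks} = 97.8.
Then p_{FlexHub} = 71.75 + 0.25·97.8 = 96.2.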